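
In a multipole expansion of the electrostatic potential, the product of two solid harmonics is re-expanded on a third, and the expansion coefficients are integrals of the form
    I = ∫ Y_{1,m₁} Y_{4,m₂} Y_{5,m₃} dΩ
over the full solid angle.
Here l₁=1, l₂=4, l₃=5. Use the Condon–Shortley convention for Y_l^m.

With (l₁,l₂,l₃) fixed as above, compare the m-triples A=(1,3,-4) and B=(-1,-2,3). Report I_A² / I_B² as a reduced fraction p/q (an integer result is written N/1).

Shared (l₁,l₂,l₃)=(1,4,5): N and (l;000)² cancel in I_A²/I_B².
A: Δ = 0!·2!·8!/11! = 1/495; Racah Σ t=0..0: t=0:+1/10080 = 1/10080; ⇒ 3j(1 4 5; 1 3 -4)² = 4/55, sgn -1
B: Δ = 0!·2!·8!/11! = 1/495; Racah Σ t=0..0: t=0:+1/2880 = 1/2880; ⇒ 3j(1 4 5; -1 -2 3)² = 28/495, sgn +1
I_A²/I_B² = (4/55)/(28/495) = 9/7

9/7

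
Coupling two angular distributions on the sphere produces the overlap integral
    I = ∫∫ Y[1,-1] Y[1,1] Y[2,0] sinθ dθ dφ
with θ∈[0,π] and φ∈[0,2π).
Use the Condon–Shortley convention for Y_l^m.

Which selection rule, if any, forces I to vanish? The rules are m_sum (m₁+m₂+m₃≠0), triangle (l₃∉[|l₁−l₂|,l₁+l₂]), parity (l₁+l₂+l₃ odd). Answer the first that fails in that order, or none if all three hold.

Σmᵢ = 0  ✓
l₃∈[|l₁−l₂|,l₁+l₂]=[0,2], have l₃=2  ✓
Σlᵢ = 4 ⇒ even  ✓

none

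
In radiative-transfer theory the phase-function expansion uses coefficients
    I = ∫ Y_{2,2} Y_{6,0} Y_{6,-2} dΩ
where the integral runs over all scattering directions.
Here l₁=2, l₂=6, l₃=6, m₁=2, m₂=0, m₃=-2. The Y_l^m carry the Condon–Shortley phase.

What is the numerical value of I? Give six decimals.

-0.191909

m-sum 0 ✓  L=14 even ✓  4≤6≤8 ✓
Π(2lᵢ+1) = 5×13×13 = 845
triangle coeff Δ(2,6,6) = 1/90090
Σ_t [0,2]: t=0:+1/69120 t=1:−1/14400 t=2:+1/69120 = -7/172800
(3j)²=14/715 [(2 6 6; 0 0 0)], sign=-1
Σ_t [0,0]: t=0:+1/69120 = 1/69120
(3j)²=4/143 [(2 6 6; 2 0 -2)], sign=+1
⇒ 4πI² = 56/121
I = (-1)√(56/121/(4π)) = -0.19190947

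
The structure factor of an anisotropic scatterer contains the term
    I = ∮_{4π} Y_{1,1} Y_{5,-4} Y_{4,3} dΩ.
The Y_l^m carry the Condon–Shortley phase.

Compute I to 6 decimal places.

0.294638

Checks pass: Σm=0; 10 even; l₃=4∈[4,6].
(2·1+1)(2·5+1)(2·4+1) = 297
Δ: 2! 0! 8! / 11! → 1/495
sum: t=1:−1/576 = -1/576
3j²(1 5 4; 0 0 0) = Δ·Π!·Σ² = 5/99  (sign -1)
sum: t=0:+1/10080 = 1/10080
3j²(1 5 4; 1 -4 3) = Δ·Π!·Σ² = 4/55  (sign -1)
combine: 4πI² = 297·5/99·4/55 = 12/11
take √, sign +1: I = 0.29463840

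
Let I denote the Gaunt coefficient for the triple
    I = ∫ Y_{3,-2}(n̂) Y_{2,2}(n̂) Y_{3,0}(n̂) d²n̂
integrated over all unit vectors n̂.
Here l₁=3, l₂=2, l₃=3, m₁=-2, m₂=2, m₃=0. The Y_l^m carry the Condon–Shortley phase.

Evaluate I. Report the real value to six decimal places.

-0.188063

Rules hold: Σm=0, L=8 even, 1≤3≤5.
N = 7·5·7 = 245
Δ = 2!·4!·2!/9! = 1/3780
Racah Σ t=0..2: t=0:+1/24 t=1:−1/4 t=2:+1/24 = -1/6
⇒ 3j(3 2 3; 0 0 0)² = 4/105, sgn +1
Racah Σ t=2..2: t=2:+1/24 = 1/24
⇒ 3j(3 2 3; -2 2 0)² = 1/21, sgn -1
4πI² = N·(3j₀)²·(3jₘ)² = 4/9
I = -1·√(0.444444/4π) = -0.18806319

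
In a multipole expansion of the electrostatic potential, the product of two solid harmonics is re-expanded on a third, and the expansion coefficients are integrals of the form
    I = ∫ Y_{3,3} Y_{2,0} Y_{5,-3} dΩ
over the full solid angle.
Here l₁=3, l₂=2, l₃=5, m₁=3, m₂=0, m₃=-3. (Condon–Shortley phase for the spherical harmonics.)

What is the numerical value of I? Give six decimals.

-0.126792

m-sum 0 ✓  L=10 even ✓  1≤5≤5 ✓
Π(2lᵢ+1) = 7×5×11 = 385
triangle coeff Δ(3,2,5) = 1/2310
Σ_t [0,0]: t=0:+1/144 = 1/144
(3j)²=10/231 [(3 2 5; 0 0 0)], sign=-1
Σ_t [0,0]: t=0:+1/2880 = 1/2880
(3j)²=2/165 [(3 2 5; 3 0 -3)], sign=+1
⇒ 4πI² = 20/99
I = (-1)√(20/99/(4π)) = -0.12679218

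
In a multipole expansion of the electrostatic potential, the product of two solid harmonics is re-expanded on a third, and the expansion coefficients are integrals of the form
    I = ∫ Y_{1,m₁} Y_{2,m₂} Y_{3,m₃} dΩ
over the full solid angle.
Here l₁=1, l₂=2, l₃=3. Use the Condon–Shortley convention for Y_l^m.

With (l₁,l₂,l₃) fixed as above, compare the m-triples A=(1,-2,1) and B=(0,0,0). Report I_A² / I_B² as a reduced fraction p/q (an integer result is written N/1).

Shared (l₁,l₂,l₃)=(1,2,3): N and (l;000)² cancel in I_A²/I_B².
A: Δ = 0!·2!·4!/7! = 1/105; Racah Σ t=0..0: t=0:+1/48 = 1/48; ⇒ 3j(1 2 3; 1 -2 1)² = 1/105, sgn +1
B: Δ = 0!·2!·4!/7! = 1/105; Racah Σ t=0..0: t=0:+1/4 = 1/4; ⇒ 3j(1 2 3; 0 0 0)² = 3/35, sgn -1
I_A²/I_B² = (1/105)/(3/35) = 1/9

1/9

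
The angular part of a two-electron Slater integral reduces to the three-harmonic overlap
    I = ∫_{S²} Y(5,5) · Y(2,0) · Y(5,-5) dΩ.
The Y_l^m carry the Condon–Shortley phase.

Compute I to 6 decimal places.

0.242609

m-sum 0 ✓  L=12 even ✓  3≤5≤7 ✓
Π(2lᵢ+1) = 11×5×11 = 605
triangle coeff Δ(5,2,5) = 1/38610
Σ_t [0,2]: t=0:+1/2880 t=1:−1/576 t=2:+1/2880 = -1/960
(3j)²=10/429 [(5 2 5; 0 0 0)], sign=+1
Σ_t [0,0]: t=0:+1/161280 = 1/161280
(3j)²=15/286 [(5 2 5; 5 0 -5)], sign=+1
⇒ 4πI² = 125/169
I = (+1)√(125/169/(4π)) = 0.24260890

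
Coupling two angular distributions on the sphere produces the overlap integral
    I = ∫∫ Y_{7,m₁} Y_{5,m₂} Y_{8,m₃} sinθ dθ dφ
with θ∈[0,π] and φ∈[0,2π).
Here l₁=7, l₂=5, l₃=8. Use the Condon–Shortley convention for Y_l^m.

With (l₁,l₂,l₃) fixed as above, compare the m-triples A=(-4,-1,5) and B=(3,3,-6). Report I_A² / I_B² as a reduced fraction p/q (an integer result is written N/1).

Shared (l₁,l₂,l₃)=(7,5,8): N and (l;000)² cancel in I_A²/I_B².
A: Δ = 4!·10!·6!/21! = 1/814773960; Racah Σ t=1..4: t=1:−1/783820800 t=2:+1/69672960 t=3:−1/58060800 t=4:+1/522547200 = -1/447897600; ⇒ 3j(7 5 8; -4 -1 5)² = 11/11628, sgn +1
B: Δ = 4!·10!·6!/21! = 1/814773960; Racah Σ t=2..4: t=2:+1/232243200 t=3:−1/261273600 t=4:+1/4180377600 = 1/1393459200; ⇒ 3j(7 5 8; 3 3 -6)² = 1/1292, sgn +1
I_A²/I_B² = (11/11628)/(1/1292) = 11/9

11/9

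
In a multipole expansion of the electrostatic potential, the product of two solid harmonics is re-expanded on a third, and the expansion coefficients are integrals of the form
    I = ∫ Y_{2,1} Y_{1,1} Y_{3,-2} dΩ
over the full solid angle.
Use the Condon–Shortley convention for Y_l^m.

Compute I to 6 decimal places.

m-sum 0 ✓  L=6 even ✓  1≤3≤3 ✓
Π(2lᵢ+1) = 5×3×7 = 105
triangle coeff Δ(2,1,3) = 1/105
Σ_t [0,0]: t=0:+1/4 = 1/4
(3j)²=3/35 [(2 1 3; 0 0 0)], sign=-1
Σ_t [0,0]: t=0:+1/12 = 1/12
(3j)²=2/21 [(2 1 3; 1 1 -2)], sign=-1
⇒ 4πI² = 6/7
I = (+1)√(6/7/(4π)) = 0.26116903

0.261169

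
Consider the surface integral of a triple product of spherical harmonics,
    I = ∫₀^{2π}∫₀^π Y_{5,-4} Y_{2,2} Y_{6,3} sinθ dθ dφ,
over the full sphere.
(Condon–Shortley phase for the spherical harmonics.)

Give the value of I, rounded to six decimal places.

m-sum = -4 + 2 + 3 = 1 ≠ 0 ⇒ I = 0

0.000000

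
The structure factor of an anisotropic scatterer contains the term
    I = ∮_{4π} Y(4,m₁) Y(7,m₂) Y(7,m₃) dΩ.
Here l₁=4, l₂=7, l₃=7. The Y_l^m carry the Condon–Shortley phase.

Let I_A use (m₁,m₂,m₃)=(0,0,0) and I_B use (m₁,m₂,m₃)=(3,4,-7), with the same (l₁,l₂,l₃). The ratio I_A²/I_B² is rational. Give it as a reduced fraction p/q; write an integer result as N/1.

11664/7865

Shared (l₁,l₂,l₃)=(4,7,7): N and (l;000)² cancel in I_A²/I_B².
A: Δ = 4!·4!·10!/19! = 1/58198140; Racah Σ t=0..4: t=0:+1/17418240 t=1:−1/622080 t=2:+1/230400 t=3:−1/622080 t=4:+1/17418240 = 1/806400; ⇒ 3j(4 7 7; 0 0 0)² = 2268/230945, sgn -1
B: Δ = 4!·4!·10!/19! = 1/58198140; Racah Σ t=1..1: t=1:−1/522547200 = -1/522547200; ⇒ 3j(4 7 7; 3 4 -7)² = 77/11628, sgn -1
I_A²/I_B² = (2268/230945)/(77/11628) = 11664/7865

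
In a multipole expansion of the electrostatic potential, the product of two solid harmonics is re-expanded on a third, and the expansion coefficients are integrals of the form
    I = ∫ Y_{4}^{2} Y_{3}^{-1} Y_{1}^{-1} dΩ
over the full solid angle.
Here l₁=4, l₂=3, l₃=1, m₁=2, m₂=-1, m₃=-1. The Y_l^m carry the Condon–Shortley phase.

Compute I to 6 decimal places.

m-sum 0 ✓  L=8 even ✓  1≤1≤7 ✓
Π(2lᵢ+1) = 9×7×3 = 189
triangle coeff Δ(4,3,1) = 1/252
Σ_t [3,3]: t=3:−1/36 = -1/36
(3j)²=4/63 [(4 3 1; 0 0 0)], sign=+1
Σ_t [2,2]: t=2:+1/96 = 1/96
(3j)²=5/84 [(4 3 1; 2 -1 -1)], sign=+1
⇒ 4πI² = 5/7
I = (+1)√(5/7/(4π)) = 0.23841361

0.238414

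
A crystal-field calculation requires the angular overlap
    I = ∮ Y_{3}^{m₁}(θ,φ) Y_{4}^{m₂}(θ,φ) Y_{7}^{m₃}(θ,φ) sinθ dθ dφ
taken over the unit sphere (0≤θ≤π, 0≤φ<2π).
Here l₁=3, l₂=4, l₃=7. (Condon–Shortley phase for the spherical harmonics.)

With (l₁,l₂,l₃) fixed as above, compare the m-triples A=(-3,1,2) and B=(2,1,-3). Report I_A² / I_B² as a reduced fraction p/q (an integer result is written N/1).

l's match ⇒ only the (l;m) 3-j factors differ between A and B.
A: triangle coeff Δ(3,4,7) = 1/45045; Σ_t [0,0]: t=0:+1/518400 = 1/518400; (3j)²=4/2145 [(3 4 7; -3 1 2)], sign=-1
B: triangle coeff Δ(3,4,7) = 1/45045; Σ_t [0,0]: t=0:+1/86400 = 1/86400; (3j)²=16/715 [(3 4 7; 2 1 -3)], sign=+1
I_A²/I_B² = (4/2145)/(16/715) = 1/12

1/12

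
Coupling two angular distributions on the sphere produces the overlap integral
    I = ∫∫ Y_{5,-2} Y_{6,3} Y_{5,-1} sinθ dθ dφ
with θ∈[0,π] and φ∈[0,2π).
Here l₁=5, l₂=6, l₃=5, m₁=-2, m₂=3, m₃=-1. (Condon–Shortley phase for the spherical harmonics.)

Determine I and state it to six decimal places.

-0.071298

Rules hold: Σm=0, L=16 even, 1≤5≤11.
N = 11·13·11 = 1573
Δ = 6!·4!·6!/17! = 1/28588560
Racah Σ t=1..5: t=1:−1/345600 t=2:+1/13824 t=3:−1/5184 t=4:+1/13824 t=5:−1/345600 = -7/129600
⇒ 3j(5 6 5; 0 0 0)² = 80/7293, sgn +1
Racah Σ t=3..6: t=3:−1/622080 t=4:+1/34560 t=5:−1/23040 t=6:+1/155520 = -1/103680
⇒ 3j(5 6 5; -2 3 -1)² = 9/2431, sgn -1
4πI² = N·(3j₀)²·(3jₘ)² = 240/3757
I = -1·√(0.0638808/4π) = -0.07129845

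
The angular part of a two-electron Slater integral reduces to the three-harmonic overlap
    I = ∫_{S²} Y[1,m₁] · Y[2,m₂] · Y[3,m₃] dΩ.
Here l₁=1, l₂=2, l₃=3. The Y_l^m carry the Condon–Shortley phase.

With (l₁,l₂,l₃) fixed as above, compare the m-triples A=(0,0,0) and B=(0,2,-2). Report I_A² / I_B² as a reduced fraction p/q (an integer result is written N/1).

9/5

Shared (l₁,l₂,l₃)=(1,2,3): N and (l;000)² cancel in I_A²/I_B².
A: Δ = 0!·2!·4!/7! = 1/105; Racah Σ t=0..0: t=0:+1/4 = 1/4; ⇒ 3j(1 2 3; 0 0 0)² = 3/35, sgn -1
B: Δ = 0!·2!·4!/7! = 1/105; Racah Σ t=0..0: t=0:+1/24 = 1/24; ⇒ 3j(1 2 3; 0 2 -2)² = 1/21, sgn -1
I_A²/I_B² = (3/35)/(1/21) = 9/5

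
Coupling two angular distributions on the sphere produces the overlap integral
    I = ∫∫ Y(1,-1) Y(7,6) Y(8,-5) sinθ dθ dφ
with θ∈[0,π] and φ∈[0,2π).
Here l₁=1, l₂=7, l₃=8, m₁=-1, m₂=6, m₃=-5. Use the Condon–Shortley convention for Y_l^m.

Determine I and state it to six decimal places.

Checks pass: Σm=0; 16 even; l₃=8∈[6,8].
(2·1+1)(2·7+1)(2·8+1) = 765
Δ: 0! 2! 14! / 17! → 1/2040
sum: t=0:+1/25401600 = 1/25401600
3j²(1 7 8; 0 0 0) = Δ·Π!·Σ² = 8/255  (sign +1)
sum: t=0:+1/12454041600 = 1/12454041600
3j²(1 7 8; -1 6 -5) = Δ·Π!·Σ² = 1/680  (sign -1)
combine: 4πI² = 765·8/255·1/680 = 3/85
take √, sign -1: I = -0.05299638

-0.052996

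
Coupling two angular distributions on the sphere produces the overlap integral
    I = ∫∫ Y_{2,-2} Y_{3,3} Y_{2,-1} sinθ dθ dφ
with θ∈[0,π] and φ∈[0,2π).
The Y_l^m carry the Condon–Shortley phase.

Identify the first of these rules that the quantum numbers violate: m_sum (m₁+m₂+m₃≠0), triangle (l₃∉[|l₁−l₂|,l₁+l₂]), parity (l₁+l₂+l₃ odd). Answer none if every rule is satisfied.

parity

azimuthal sum: -2 + 3 − 1 = 0  ✓
1 ≤ 2 ≤ 5 (triangle on l)  ✓
L = 2 + 3 + 2 = 7 (odd)  ✗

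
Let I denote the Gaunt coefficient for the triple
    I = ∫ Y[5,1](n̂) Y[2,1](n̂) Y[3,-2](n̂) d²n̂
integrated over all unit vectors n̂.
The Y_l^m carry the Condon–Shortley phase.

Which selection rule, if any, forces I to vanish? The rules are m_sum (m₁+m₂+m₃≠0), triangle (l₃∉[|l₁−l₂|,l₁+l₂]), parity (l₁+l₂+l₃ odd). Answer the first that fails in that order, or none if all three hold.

none

Σmᵢ = 0  ✓
l₃∈[|l₁−l₂|,l₁+l₂]=[3,7], have l₃=3  ✓
Σlᵢ = 10 ⇒ even  ✓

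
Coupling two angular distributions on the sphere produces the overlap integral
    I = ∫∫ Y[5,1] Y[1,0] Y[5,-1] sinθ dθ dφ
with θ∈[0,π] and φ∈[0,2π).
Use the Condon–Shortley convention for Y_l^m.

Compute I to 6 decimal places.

l₁+l₂+l₃=11 is odd: 3j(l;000)=0 ⇒ I=0

0.000000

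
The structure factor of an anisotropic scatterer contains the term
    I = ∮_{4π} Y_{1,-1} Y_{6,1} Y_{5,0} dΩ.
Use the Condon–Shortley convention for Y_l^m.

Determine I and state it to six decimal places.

Rules hold: Σm=0, L=12 even, 5≤5≤7.
N = 3·13·11 = 429
Δ = 2!·0!·10!/13! = 1/858
Racah Σ t=1..1: t=1:−1/14400 = -1/14400
⇒ 3j(1 6 5; 0 0 0)² = 6/143, sgn +1
Racah Σ t=2..2: t=2:+1/28800 = 1/28800
⇒ 3j(1 6 5; -1 1 0)² = 7/286, sgn -1
4πI² = N·(3j₀)²·(3jₘ)² = 63/143
I = -1·√(0.440559/4π) = -0.18723944

-0.187239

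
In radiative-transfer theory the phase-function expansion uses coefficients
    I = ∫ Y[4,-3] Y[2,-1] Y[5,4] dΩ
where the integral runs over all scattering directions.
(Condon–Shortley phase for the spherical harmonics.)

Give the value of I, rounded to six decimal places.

Σlᵢ=11 odd — θ-integrand is odd under cosθ→−cosθ; I=0

0.000000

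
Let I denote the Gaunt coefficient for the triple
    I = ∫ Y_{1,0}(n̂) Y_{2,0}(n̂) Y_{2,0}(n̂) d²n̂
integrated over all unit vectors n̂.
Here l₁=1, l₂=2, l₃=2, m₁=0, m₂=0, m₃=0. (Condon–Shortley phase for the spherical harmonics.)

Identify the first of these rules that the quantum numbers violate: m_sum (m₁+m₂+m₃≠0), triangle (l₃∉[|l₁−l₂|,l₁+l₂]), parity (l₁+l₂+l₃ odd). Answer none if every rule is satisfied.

parity

azimuthal sum: 0 + 0 + 0 = 0  ✓
1 ≤ 2 ≤ 3 (triangle on l)  ✓
L = 1 + 2 + 2 = 5 (odd)  ✗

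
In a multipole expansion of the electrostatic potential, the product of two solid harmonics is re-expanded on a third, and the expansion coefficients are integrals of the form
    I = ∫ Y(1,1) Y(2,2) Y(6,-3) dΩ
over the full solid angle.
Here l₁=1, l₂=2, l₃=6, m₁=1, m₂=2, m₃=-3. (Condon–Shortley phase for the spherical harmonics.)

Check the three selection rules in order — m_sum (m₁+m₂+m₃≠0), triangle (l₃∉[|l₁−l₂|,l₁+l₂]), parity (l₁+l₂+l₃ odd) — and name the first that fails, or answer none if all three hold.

triangle

azimuthal sum: 1 + 2 − 3 = 0  ✓
1 ≤ 6 ≤ 3 (triangle on l)  ✗
L = 1 + 2 + 6 = 9 (odd)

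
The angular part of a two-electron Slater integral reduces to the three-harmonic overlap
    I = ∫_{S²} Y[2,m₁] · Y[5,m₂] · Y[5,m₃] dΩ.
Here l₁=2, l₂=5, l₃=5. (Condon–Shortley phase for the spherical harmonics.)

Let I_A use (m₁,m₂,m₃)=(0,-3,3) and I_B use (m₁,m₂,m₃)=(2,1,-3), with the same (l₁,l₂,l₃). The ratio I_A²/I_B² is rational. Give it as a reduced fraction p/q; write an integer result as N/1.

1/112

Same 2,5,5: normalisation and zero-m 3j drop out of the ratio.
A: Δ: 2! 2! 8! / 13! → 1/38610; sum: t=0:+1/5760 t=1:−1/5040 t=2:+1/161280 = -1/53760; 3j²(2 5 5; 0 -3 3) = Δ·Π!·Σ² = 1/4290  (sign -1)
B: Δ: 2! 2! 8! / 13! → 1/38610; sum: t=0:+1/5760 = 1/5760; 3j²(2 5 5; 2 1 -3) = Δ·Π!·Σ² = 56/2145  (sign +1)
I_A²/I_B² = (1/4290)/(56/2145) = 1/112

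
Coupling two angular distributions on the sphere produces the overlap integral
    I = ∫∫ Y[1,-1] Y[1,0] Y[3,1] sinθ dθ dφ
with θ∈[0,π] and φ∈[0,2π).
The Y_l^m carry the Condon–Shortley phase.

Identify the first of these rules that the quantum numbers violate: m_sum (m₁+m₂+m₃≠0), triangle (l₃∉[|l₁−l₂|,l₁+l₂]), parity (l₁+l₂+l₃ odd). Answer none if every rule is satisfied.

Σmᵢ = 0  ✓
l₃∈[|l₁−l₂|,l₁+l₂]=[0,2], have l₃=3  ✗
Σlᵢ = 5 ⇒ odd

triangle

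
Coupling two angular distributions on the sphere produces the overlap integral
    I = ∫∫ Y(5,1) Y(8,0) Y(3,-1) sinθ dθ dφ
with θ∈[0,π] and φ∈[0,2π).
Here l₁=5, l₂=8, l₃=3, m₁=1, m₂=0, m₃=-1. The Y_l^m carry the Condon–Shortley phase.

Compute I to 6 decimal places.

Rules hold: Σm=0, L=16 even, 3≤3≤13.
N = 11·17·7 = 1309
Δ = 10!·0!·6!/17! = 1/136136
Racah Σ t=5..5: t=5:−1/518400 = -1/518400
⇒ 3j(5 8 3; 0 0 0)² = 56/2431, sgn +1
Racah Σ t=4..4: t=4:+1/829440 = 1/829440
⇒ 3j(5 8 3; 1 0 -1)² = 35/2431, sgn +1
4πI² = N·(3j₀)²·(3jₘ)² = 13720/31603
I = +1·√(0.434136/4π) = 0.18586943

0.185869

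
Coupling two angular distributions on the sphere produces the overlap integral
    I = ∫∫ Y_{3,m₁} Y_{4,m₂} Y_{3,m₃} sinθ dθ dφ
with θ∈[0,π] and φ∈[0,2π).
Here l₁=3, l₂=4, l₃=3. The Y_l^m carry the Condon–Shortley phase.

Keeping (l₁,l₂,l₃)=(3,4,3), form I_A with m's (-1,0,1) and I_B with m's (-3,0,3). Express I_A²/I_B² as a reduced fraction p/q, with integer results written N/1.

l's match ⇒ only the (l;m) 3-j factors differ between A and B.
A: triangle coeff Δ(3,4,3) = 1/34650; Σ_t [2,4]: t=2:+1/32 t=3:−1/36 t=4:+1/1152 = 5/1152; (3j)²=1/1386 [(3 4 3; -1 0 1)], sign=+1
B: triangle coeff Δ(3,4,3) = 1/34650; Σ_t [4,4]: t=4:+1/1152 = 1/1152; (3j)²=1/154 [(3 4 3; -3 0 3)], sign=+1
I_A²/I_B² = (1/1386)/(1/154) = 1/9

1/9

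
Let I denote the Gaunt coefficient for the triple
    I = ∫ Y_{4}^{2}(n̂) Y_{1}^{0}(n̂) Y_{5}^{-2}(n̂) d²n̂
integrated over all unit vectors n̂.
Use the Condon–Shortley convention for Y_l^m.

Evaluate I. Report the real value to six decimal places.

m-sum 0 ✓  L=10 even ✓  3≤5≤5 ✓
Π(2lᵢ+1) = 9×3×11 = 297
triangle coeff Δ(4,1,5) = 1/495
Σ_t [0,0]: t=0:+1/576 = 1/576
(3j)²=5/99 [(4 1 5; 0 0 0)], sign=-1
Σ_t [0,0]: t=0:+1/1440 = 1/1440
(3j)²=7/165 [(4 1 5; 2 0 -2)], sign=-1
⇒ 4πI² = 7/11
I = (+1)√(7/11/(4π)) = 0.22503380

0.225034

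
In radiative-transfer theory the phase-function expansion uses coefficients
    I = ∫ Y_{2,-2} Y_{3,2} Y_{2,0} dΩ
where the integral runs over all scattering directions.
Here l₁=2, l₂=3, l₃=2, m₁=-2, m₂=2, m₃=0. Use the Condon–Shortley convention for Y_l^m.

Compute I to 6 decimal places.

0.000000

Σlᵢ=7 odd — θ-integrand is odd under cosθ→−cosθ; I=0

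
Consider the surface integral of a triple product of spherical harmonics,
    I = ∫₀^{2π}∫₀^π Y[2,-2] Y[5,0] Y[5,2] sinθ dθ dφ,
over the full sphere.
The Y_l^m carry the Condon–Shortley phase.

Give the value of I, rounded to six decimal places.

-0.191372

Checks pass: Σm=0; 12 even; l₃=5∈[3,7].
(2·2+1)(2·5+1)(2·5+1) = 605
Δ: 2! 2! 8! / 13! → 1/38610
sum: t=0:+1/2880 t=1:−1/576 t=2:+1/2880 = -1/960
3j²(2 5 5; 0 0 0) = Δ·Π!·Σ² = 10/429  (sign +1)
sum: t=2:+1/2880 = 1/2880
3j²(2 5 5; -2 0 2) = Δ·Π!·Σ² = 14/429  (sign -1)
combine: 4πI² = 605·10/429·14/429 = 700/1521
take √, sign -1: I = -0.19137248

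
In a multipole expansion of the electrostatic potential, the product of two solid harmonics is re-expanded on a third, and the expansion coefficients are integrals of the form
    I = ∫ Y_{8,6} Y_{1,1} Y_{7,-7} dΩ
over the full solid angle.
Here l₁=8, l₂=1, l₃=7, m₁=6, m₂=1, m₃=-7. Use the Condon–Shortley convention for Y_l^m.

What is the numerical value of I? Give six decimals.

Checks pass: Σm=0; 16 even; l₃=7∈[7,9].
(2·8+1)(2·1+1)(2·7+1) = 765
Δ: 2! 14! 0! / 17! → 1/2040
sum: t=1:−1/25401600 = -1/25401600
3j²(8 1 7; 0 0 0) = Δ·Π!·Σ² = 8/255  (sign +1)
sum: t=2:+1/174356582400 = 1/174356582400
3j²(8 1 7; 6 1 -7) = Δ·Π!·Σ² = 1/2040  (sign +1)
combine: 4πI² = 765·8/255·1/2040 = 1/85
take √, sign +1: I = 0.03059748

0.030597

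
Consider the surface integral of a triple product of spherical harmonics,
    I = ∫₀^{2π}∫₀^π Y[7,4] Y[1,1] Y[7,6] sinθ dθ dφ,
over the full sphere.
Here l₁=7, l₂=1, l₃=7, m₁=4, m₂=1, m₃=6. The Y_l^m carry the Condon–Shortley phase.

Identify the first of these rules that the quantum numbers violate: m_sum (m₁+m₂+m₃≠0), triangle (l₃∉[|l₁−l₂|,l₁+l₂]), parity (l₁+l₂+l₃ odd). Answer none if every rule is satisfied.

Σmᵢ = 11  ✗
l₃∈[|l₁−l₂|,l₁+l₂]=[6,8], have l₃=7
Σlᵢ = 15 ⇒ odd

m_sum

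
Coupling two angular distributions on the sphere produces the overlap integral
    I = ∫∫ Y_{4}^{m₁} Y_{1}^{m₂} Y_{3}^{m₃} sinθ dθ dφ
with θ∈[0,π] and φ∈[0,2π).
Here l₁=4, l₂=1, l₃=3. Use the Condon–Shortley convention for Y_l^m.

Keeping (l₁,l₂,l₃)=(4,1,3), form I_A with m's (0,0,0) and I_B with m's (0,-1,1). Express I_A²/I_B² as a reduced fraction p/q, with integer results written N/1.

8/3

l's match ⇒ only the (l;m) 3-j factors differ between A and B.
A: triangle coeff Δ(4,1,3) = 1/252; Σ_t [1,1]: t=1:−1/36 = -1/36; (3j)²=4/63 [(4 1 3; 0 0 0)], sign=+1
B: triangle coeff Δ(4,1,3) = 1/252; Σ_t [0,0]: t=0:+1/96 = 1/96; (3j)²=1/42 [(4 1 3; 0 -1 1)], sign=+1
I_A²/I_B² = (4/63)/(1/42) = 8/3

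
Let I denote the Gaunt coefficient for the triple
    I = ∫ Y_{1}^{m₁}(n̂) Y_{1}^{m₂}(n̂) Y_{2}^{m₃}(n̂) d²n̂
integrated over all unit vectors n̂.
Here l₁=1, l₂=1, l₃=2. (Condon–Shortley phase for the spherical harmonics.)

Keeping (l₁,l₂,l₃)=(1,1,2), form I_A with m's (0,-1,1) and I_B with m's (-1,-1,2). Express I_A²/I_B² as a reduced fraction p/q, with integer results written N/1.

Same 1,1,2: normalisation and zero-m 3j drop out of the ratio.
A: Δ: 0! 2! 2! / 5! → 1/30; sum: t=0:+1/2 = 1/2; 3j²(1 1 2; 0 -1 1) = Δ·Π!·Σ² = 1/10  (sign -1)
B: Δ: 0! 2! 2! / 5! → 1/30; sum: t=0:+1/4 = 1/4; 3j²(1 1 2; -1 -1 2) = Δ·Π!·Σ² = 1/5  (sign +1)
I_A²/I_B² = (1/10)/(1/5) = 1/2

1/2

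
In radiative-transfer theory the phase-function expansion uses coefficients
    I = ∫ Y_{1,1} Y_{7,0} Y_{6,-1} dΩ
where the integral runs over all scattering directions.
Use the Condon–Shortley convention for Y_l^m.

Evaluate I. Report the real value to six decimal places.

m-sum 0 ✓  L=14 even ✓  6≤6≤8 ✓
Π(2lᵢ+1) = 3×15×13 = 585
triangle coeff Δ(1,7,6) = 1/1365
Σ_t [1,1]: t=1:−1/518400 = -1/518400
(3j)²=7/195 [(1 7 6; 0 0 0)], sign=-1
Σ_t [0,0]: t=0:+1/1209600 = 1/1209600
(3j)²=1/65 [(1 7 6; 1 0 -1)], sign=-1
⇒ 4πI² = 21/65
I = (+1)√(21/65/(4π)) = 0.16034227

0.160342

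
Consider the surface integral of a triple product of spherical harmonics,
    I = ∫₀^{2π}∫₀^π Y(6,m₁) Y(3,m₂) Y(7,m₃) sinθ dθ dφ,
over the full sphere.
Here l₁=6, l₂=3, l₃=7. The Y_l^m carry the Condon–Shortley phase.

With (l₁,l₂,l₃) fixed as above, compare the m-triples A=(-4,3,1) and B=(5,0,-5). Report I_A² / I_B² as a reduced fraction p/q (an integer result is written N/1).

Same 6,3,7: normalisation and zero-m 3j drop out of the ratio.
A: Δ: 2! 10! 4! / 17! → 1/2042040; sum: t=2:+1/3870720 = 1/3870720; 3j²(6 3 7; -4 3 1) = Δ·Π!·Σ² = 675/136136  (sign +1)
B: Δ: 2! 10! 4! / 17! → 1/2042040; sum: t=0:+1/4354560 t=1:−1/14515200 = 1/6220800; 3j²(6 3 7; 5 0 -5) = Δ·Π!·Σ² = 77/4420  (sign +1)
I_A²/I_B² = (675/136136)/(77/4420) = 3375/11858

3375/11858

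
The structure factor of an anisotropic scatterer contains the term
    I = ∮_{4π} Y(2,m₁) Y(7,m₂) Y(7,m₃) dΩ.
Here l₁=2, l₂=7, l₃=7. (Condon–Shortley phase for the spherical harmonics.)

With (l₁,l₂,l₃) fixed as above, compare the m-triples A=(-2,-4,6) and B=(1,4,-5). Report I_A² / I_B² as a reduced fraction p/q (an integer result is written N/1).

26/81

Same 2,7,7: normalisation and zero-m 3j drop out of the ratio.
A: Δ: 2! 2! 12! / 17! → 1/185640; sum: t=2:+1/159667200 = 1/159667200; 3j²(2 7 7; -2 -4 6) = Δ·Π!·Σ² = 9/1190  (sign -1)
B: Δ: 2! 2! 12! / 17! → 1/185640; sum: t=0:+1/79833600 t=1:−1/14515200 = -1/17740800; 3j²(2 7 7; 1 4 -5) = Δ·Π!·Σ² = 729/30940  (sign -1)
I_A²/I_B² = (9/1190)/(729/30940) = 26/81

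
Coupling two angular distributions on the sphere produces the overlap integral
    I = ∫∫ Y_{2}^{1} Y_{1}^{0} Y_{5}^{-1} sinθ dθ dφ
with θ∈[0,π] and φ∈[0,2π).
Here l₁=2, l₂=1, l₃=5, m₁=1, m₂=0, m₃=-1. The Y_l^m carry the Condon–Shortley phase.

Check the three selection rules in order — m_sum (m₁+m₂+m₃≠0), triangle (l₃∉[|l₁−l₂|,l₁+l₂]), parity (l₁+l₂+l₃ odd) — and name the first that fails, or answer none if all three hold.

m₁+m₂+m₃ = 1 + 0 − 1 = 0  ✓
triangle: |2−1|=1 ≤ l₃=5 ≤ 2+1=3  ✗
parity: l₁+l₂+l₃ = 8 is even

triangle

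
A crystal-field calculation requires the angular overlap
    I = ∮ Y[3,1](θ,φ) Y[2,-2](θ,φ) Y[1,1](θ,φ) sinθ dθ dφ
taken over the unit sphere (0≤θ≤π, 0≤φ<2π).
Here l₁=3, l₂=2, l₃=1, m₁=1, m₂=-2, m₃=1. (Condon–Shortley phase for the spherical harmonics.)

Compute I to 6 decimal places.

m-sum 0 ✓  L=6 even ✓  1≤1≤5 ✓
Π(2lᵢ+1) = 7×5×3 = 105
triangle coeff Δ(3,2,1) = 1/105
Σ_t [2,2]: t=2:+1/4 = 1/4
(3j)²=3/35 [(3 2 1; 0 0 0)], sign=-1
Σ_t [0,0]: t=0:+1/48 = 1/48
(3j)²=1/105 [(3 2 1; 1 -2 1)], sign=+1
⇒ 4πI² = 3/35
I = (-1)√(3/35/(4π)) = -0.08258890

-0.082589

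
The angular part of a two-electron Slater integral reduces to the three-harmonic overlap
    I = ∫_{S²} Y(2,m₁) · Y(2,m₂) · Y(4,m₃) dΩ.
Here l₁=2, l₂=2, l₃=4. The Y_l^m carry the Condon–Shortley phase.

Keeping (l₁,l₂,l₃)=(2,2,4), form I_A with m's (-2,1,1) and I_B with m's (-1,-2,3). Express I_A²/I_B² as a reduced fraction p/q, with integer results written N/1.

1/7

Shared (l₁,l₂,l₃)=(2,2,4): N and (l;000)² cancel in I_A²/I_B².
A: Δ = 0!·4!·4!/9! = 1/630; Racah Σ t=0..0: t=0:+1/144 = 1/144; ⇒ 3j(2 2 4; -2 1 1)² = 1/126, sgn -1
B: Δ = 0!·4!·4!/9! = 1/630; Racah Σ t=0..0: t=0:+1/144 = 1/144; ⇒ 3j(2 2 4; -1 -2 3)² = 1/18, sgn -1
I_A²/I_B² = (1/126)/(1/18) = 1/7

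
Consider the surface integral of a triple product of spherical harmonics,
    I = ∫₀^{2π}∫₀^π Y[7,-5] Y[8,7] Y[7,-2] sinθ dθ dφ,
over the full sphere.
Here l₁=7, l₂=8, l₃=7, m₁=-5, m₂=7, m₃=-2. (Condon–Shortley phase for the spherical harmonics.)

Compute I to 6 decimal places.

0.131080

Checks pass: Σm=0; 22 even; l₃=7∈[1,15].
(2·7+1)(2·8+1)(2·7+1) = 3825
Δ: 8! 6! 8! / 23! → 1/22086194130
sum: t=1:−1/18289152000 t=2:+1/248832000 t=3:−1/24883200 t=4:+1/11943936 t=5:−1/24883200 t=6:+1/248832000 t=7:−1/18289152000 = 11/975421440
3j²(7 8 7; 0 0 0) = Δ·Π!·Σ² = 1750/289731  (sign -1)
sum: t=7:−1/24385536000 t=8:+1/9754214400 = 1/16257024000
3j²(7 8 7; -5 7 -2) = Δ·Π!·Σ² = 486/52003  (sign -1)
combine: 4πI² = 3825·1750/289731·486/52003 = 9112500/42204149
take √, sign +1: I = 0.13107995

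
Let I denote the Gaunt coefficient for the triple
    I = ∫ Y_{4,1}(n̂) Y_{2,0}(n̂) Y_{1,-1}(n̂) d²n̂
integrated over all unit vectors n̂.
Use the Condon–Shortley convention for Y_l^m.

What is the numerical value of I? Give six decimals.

triangle: need 2≤l₃≤6, have 1; I=0

0.000000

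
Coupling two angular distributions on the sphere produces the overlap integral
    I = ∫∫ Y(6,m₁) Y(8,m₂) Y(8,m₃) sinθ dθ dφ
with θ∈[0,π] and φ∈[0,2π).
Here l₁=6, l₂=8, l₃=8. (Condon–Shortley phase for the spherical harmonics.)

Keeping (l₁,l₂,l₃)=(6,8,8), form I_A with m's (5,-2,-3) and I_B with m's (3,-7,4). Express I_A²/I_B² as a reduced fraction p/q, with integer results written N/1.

Same 6,8,8: normalisation and zero-m 3j drop out of the ratio.
A: Δ: 6! 6! 10! / 23! → 1/13742520792; sum: t=0:+1/1492992000 t=1:−1/1244160000 = -1/7464960000; 3j²(6 8 8; 5 -2 -3) = Δ·Π!·Σ² = 63/96577  (sign +1)
B: Δ: 6! 6! 10! / 23! → 1/13742520792; sum: t=0:+1/9405849600 t=1:−1/20901888000 = 11/188116992000; 3j²(6 8 8; 3 -7 4) = Δ·Π!·Σ² = 121/14858  (sign +1)
I_A²/I_B² = (63/96577)/(121/14858) = 126/1573

126/1573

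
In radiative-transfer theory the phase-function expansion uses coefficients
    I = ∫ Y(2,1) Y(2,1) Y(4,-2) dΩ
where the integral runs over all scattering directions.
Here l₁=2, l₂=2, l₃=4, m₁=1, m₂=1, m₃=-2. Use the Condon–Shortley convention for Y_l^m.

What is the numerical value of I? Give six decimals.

0.254875

Rules hold: Σm=0, L=8 even, 0≤4≤4.
N = 5·5·9 = 225
Δ = 0!·4!·4!/9! = 1/630
Racah Σ t=0..0: t=0:+1/16 = 1/16
⇒ 3j(2 2 4; 0 0 0)² = 2/35, sgn +1
Racah Σ t=0..0: t=0:+1/36 = 1/36
⇒ 3j(2 2 4; 1 1 -2)² = 4/63, sgn +1
4πI² = N·(3j₀)²·(3jₘ)² = 40/49
I = +1·√(0.816327/4π) = 0.25487487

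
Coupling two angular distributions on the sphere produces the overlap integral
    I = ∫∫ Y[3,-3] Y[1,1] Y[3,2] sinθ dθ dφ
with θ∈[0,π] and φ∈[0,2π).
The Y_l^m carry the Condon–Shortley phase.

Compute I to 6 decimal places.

0.000000

l₁+l₂+l₃=7 is odd: 3j(l;000)=0 ⇒ I=0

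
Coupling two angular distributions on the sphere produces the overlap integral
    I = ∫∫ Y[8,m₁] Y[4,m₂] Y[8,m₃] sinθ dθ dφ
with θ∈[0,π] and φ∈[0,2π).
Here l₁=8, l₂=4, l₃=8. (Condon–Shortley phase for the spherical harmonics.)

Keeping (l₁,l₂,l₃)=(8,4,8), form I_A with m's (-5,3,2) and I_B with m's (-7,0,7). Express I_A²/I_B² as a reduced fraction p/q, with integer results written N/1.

l's match ⇒ only the (l;m) 3-j factors differ between A and B.
A: triangle coeff Δ(8,4,8) = 1/185175900; Σ_t [3,4]: t=3:−1/1045094400 t=4:+1/313528320 = 1/447897600; (3j)²=77/5814 [(8 4 8; -5 3 2)], sign=+1
B: triangle coeff Δ(8,4,8) = 1/185175900; Σ_t [3,4]: t=3:−1/17244057600 t=4:+1/22992076800 = -1/68976230400; (3j)²=13/11628 [(8 4 8; -7 0 7)], sign=+1
I_A²/I_B² = (77/5814)/(13/11628) = 154/13

154/13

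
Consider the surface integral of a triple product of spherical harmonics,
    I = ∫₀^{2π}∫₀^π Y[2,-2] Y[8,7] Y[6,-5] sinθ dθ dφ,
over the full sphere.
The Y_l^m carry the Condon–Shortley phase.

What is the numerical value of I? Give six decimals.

-0.313531

Rules hold: Σm=0, L=16 even, 6≤6≤10.
N = 5·17·13 = 1105
Δ = 4!·0!·12!/17! = 1/30940
Racah Σ t=2..2: t=2:+1/2073600 = 1/2073600
⇒ 3j(2 8 6; 0 0 0)² = 28/1105, sgn +1
Racah Σ t=4..4: t=4:+1/958003200 = 1/958003200
⇒ 3j(2 8 6; -2 7 -5)² = 3/68, sgn -1
4πI² = N·(3j₀)²·(3jₘ)² = 21/17
I = -1·√(1.23529/4π) = -0.31353083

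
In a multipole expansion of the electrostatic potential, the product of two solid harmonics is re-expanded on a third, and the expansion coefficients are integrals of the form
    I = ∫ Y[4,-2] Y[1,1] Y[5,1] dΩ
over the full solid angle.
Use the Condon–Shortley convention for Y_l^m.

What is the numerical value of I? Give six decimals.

-0.120286

m-sum 0 ✓  L=10 even ✓  3≤5≤5 ✓
Π(2lᵢ+1) = 9×3×11 = 297
triangle coeff Δ(4,1,5) = 1/495
Σ_t [0,0]: t=0:+1/576 = 1/576
(3j)²=5/99 [(4 1 5; 0 0 0)], sign=-1
Σ_t [0,0]: t=0:+1/2880 = 1/2880
(3j)²=2/165 [(4 1 5; -2 1 1)], sign=+1
⇒ 4πI² = 2/11
I = (-1)√(2/11/(4π)) = -0.12028562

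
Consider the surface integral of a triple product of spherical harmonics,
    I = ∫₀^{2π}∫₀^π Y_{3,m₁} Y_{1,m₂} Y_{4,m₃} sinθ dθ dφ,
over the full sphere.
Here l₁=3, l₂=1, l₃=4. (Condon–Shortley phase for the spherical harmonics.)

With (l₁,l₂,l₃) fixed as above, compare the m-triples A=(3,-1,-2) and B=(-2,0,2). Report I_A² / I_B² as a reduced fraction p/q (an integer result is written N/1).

Shared (l₁,l₂,l₃)=(3,1,4): N and (l;000)² cancel in I_A²/I_B².
A: Δ = 0!·6!·2!/9! = 1/252; Racah Σ t=0..0: t=0:+1/1440 = 1/1440; ⇒ 3j(3 1 4; 3 -1 -2)² = 1/252, sgn +1
B: Δ = 0!·6!·2!/9! = 1/252; Racah Σ t=0..0: t=0:+1/120 = 1/120; ⇒ 3j(3 1 4; -2 0 2)² = 1/21, sgn +1
I_A²/I_B² = (1/252)/(1/21) = 1/12

1/12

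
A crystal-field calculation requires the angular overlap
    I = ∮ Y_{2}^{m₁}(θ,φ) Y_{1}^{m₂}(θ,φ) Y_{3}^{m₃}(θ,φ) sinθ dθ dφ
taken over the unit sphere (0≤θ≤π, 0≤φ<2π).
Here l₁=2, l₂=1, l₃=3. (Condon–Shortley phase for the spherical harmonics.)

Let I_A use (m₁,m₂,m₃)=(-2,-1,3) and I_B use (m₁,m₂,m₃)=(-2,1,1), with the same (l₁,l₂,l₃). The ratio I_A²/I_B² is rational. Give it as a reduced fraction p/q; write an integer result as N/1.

15/1

l's match ⇒ only the (l;m) 3-j factors differ between A and B.
A: triangle coeff Δ(2,1,3) = 1/105; Σ_t [0,0]: t=0:+1/48 = 1/48; (3j)²=1/7 [(2 1 3; -2 -1 3)], sign=+1
B: triangle coeff Δ(2,1,3) = 1/105; Σ_t [0,0]: t=0:+1/48 = 1/48; (3j)²=1/105 [(2 1 3; -2 1 1)], sign=+1
I_A²/I_B² = (1/7)/(1/105) = 15/1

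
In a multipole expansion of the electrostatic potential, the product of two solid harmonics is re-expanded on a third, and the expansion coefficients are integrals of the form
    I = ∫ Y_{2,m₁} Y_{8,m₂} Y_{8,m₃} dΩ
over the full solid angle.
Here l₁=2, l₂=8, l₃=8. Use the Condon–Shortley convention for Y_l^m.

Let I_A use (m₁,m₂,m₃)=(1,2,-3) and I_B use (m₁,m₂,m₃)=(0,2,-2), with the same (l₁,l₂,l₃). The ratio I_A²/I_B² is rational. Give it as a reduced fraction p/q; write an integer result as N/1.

Shared (l₁,l₂,l₃)=(2,8,8): N and (l;000)² cancel in I_A²/I_B².
A: Δ = 2!·2!·14!/19! = 1/348840; Racah Σ t=0..1: t=0:+1/174182400 t=1:−1/87091200 = -1/174182400; ⇒ 3j(2 8 8; 1 2 -3)² = 55/7752, sgn +1
B: Δ = 2!·2!·14!/19! = 1/348840; Racah Σ t=0..2: t=0:+1/348364800 t=1:−1/43545600 t=2:+1/116121600 = -1/87091200; ⇒ 3j(2 8 8; 0 2 -2)² = 10/969, sgn -1
I_A²/I_B² = (55/7752)/(10/969) = 11/16

11/16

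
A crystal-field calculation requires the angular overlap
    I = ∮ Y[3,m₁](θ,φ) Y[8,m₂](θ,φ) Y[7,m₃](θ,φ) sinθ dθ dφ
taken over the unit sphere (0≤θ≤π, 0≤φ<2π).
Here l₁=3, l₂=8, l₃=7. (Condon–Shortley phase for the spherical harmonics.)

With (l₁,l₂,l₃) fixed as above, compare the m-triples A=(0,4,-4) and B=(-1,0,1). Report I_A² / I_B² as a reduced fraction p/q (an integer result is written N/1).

Same 3,8,7: normalisation and zero-m 3j drop out of the ratio.
A: Δ: 4! 2! 12! / 19! → 1/5290740; sum: t=1:−1/479001600 t=2:+1/29030400 t=3:−1/26127360 = -17/2874009600; 3j²(3 8 7; 0 4 -4) = Δ·Π!·Σ² = 17/25935  (sign +1)
B: Δ: 4! 2! 12! / 19! → 1/5290740; sum: t=2:+1/4147200 t=3:−1/3628800 t=4:+1/46448640 = -1/77414400; 3j²(3 8 7; -1 0 1) = Δ·Π!·Σ² = 3/41990  (sign -1)
I_A²/I_B² = (17/25935)/(3/41990) = 578/63

578/63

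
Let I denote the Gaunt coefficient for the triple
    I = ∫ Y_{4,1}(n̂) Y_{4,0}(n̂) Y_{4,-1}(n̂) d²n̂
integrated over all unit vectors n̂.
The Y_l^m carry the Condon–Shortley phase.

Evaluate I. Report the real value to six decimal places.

m-sum 0 ✓  L=12 even ✓  0≤4≤8 ✓
Π(2lᵢ+1) = 9×9×9 = 729
triangle coeff Δ(4,4,4) = 1/450450
Σ_t [0,4]: t=0:+1/13824 t=1:−1/216 t=2:+1/64 t=3:−1/216 t=4:+1/13824 = 5/768
(3j)²=18/1001 [(4 4 4; 0 0 0)], sign=+1
Σ_t [0,3]: t=0:+1/3456 t=1:−1/144 t=2:+1/96 t=3:−1/864 = 1/384
(3j)²=9/2002 [(4 4 4; 1 0 -1)], sign=-1
⇒ 4πI² = 59049/1002001
I = (-1)√(59049/1002001/(4π)) = -0.06848055

-0.068481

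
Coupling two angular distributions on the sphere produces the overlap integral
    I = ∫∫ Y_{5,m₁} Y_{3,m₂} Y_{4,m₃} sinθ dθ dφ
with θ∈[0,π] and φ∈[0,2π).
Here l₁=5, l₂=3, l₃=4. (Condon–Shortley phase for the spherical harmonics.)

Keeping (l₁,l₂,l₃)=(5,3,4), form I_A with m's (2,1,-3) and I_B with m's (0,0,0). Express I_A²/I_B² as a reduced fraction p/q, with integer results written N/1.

Shared (l₁,l₂,l₃)=(5,3,4): N and (l;000)² cancel in I_A²/I_B².
A: Δ = 4!·6!·2!/13! = 1/180180; Racah Σ t=2..3: t=2:+1/960 t=3:−1/4320 = 7/8640; ⇒ 3j(5 3 4; 2 1 -3)² = 343/12870, sgn -1
B: Δ = 4!·6!·2!/13! = 1/180180; Racah Σ t=1..3: t=1:−1/576 t=2:+1/144 t=3:−1/576 = 1/288; ⇒ 3j(5 3 4; 0 0 0)² = 20/1001, sgn +1
I_A²/I_B² = (343/12870)/(20/1001) = 2401/1800

2401/1800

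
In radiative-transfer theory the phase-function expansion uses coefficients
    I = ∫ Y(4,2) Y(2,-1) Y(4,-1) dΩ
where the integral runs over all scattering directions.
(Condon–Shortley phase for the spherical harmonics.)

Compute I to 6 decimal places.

0.127700

Rules hold: Σm=0, L=10 even, 2≤4≤6.
N = 9·5·9 = 405
Δ = 2!·6!·2!/11! = 1/13860
Racah Σ t=0..2: t=0:+1/192 t=1:−1/36 t=2:+1/192 = -5/288
⇒ 3j(4 2 4; 0 0 0)² = 20/693, sgn -1
Racah Σ t=0..1: t=0:+1/96 t=1:−1/240 = 1/160
⇒ 3j(4 2 4; 2 -1 -1)² = 27/1540, sgn -1
4πI² = N·(3j₀)²·(3jₘ)² = 1215/5929
I = +1·√(0.204925/4π) = 0.12770047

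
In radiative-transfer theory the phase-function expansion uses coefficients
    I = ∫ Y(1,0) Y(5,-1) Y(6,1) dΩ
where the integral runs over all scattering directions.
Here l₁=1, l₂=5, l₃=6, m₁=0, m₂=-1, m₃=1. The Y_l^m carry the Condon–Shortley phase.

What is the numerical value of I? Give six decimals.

-0.241725

Rules hold: Σm=0, L=12 even, 4≤6≤6.
N = 3·11·13 = 429
Δ = 0!·2!·10!/13! = 1/858
Racah Σ t=0..0: t=0:+1/14400 = 1/14400
⇒ 3j(1 5 6; 0 0 0)² = 6/143, sgn +1
Racah Σ t=0..0: t=0:+1/17280 = 1/17280
⇒ 3j(1 5 6; 0 -1 1)² = 35/858, sgn -1
4πI² = N·(3j₀)²·(3jₘ)² = 105/143
I = -1·√(0.734266/4π) = -0.24172507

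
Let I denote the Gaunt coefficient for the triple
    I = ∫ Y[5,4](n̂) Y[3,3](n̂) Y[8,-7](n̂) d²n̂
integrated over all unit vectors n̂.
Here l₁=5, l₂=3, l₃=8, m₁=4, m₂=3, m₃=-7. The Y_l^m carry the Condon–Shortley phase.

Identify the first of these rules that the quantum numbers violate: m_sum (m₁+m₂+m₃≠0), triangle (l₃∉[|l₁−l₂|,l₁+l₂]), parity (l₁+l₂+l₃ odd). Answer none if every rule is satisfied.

azimuthal sum: 4 + 3 − 7 = 0  ✓
2 ≤ 8 ≤ 8 (triangle on l)  ✓
L = 5 + 3 + 8 = 16 (even)  ✓

none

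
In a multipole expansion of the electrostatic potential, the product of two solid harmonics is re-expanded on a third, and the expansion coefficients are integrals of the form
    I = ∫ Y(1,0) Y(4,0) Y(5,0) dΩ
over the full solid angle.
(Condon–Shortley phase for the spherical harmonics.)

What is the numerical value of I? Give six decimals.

0.245532

Rules hold: Σm=0, L=10 even, 3≤5≤5.
N = 3·9·11 = 297
Δ = 0!·2!·8!/11! = 1/495
Racah Σ t=0..0: t=0:+1/576 = 1/576
⇒ 3j(1 4 5; 0 0 0)² = 5/99, sgn -1
(m-triple is (0,0,0) — same symbol as above.)
4πI² = N·(3j₀)²·(3jₘ)² = 25/33
I = +1·√(0.757576/4π) = 0.24553200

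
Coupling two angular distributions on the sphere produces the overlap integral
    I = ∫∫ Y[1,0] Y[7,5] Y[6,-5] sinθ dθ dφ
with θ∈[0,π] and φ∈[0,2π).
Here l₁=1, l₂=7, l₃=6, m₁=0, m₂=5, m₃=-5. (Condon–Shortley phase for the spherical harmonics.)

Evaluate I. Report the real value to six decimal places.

-0.171413

m-sum 0 ✓  L=14 even ✓  6≤6≤8 ✓
Π(2lᵢ+1) = 3×15×13 = 585
triangle coeff Δ(1,7,6) = 1/1365
Σ_t [1,1]: t=1:−1/518400 = -1/518400
(3j)²=7/195 [(1 7 6; 0 0 0)], sign=-1
Σ_t [1,1]: t=1:−1/39916800 = -1/39916800
(3j)²=8/455 [(1 7 6; 0 5 -5)], sign=+1
⇒ 4πI² = 24/65
I = (-1)√(24/65/(4π)) = -0.17141310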